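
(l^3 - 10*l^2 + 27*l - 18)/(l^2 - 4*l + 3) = l - 6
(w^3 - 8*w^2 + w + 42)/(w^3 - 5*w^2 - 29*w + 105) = (w + 2)/(w + 5)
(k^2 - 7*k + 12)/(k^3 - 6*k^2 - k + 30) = (k - 4)/(k^2 - 3*k - 10)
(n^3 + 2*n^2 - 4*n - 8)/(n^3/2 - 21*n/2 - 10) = 2*(-n^3 - 2*n^2 + 4*n + 8)/(-n^3 + 21*n + 20)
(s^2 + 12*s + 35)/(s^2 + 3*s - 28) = (s + 5)/(s - 4)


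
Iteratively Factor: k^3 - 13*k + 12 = (k - 1)*(k^2 + k - 12) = (k - 1)*(k + 4)*(k - 3)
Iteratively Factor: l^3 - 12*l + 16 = (l - 2)*(l^2 + 2*l - 8) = (l - 2)*(l + 4)*(l - 2)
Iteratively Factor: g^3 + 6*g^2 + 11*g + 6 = (g + 1)*(g^2 + 5*g + 6) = (g + 1)*(g + 2)*(g + 3)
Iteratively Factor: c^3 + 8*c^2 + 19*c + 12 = (c + 4)*(c^2 + 4*c + 3) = (c + 3)*(c + 4)*(c + 1)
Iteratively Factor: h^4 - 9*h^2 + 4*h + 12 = (h + 3)*(h^3 - 3*h^2 + 4) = (h - 2)*(h + 3)*(h^2 - h - 2) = (h - 2)^2*(h + 3)*(h + 1)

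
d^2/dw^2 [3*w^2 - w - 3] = 6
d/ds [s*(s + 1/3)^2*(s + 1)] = 4*s^3 + 5*s^2 + 14*s/9 + 1/9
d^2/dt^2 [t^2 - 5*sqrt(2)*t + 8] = 2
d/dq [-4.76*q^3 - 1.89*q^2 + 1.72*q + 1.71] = -14.28*q^2 - 3.78*q + 1.72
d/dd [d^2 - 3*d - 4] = 2*d - 3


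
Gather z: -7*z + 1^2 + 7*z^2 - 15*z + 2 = 7*z^2 - 22*z + 3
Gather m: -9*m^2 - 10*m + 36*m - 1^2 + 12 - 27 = -9*m^2 + 26*m - 16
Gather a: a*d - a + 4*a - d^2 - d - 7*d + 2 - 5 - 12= a*(d + 3) - d^2 - 8*d - 15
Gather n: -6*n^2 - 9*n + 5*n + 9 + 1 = -6*n^2 - 4*n + 10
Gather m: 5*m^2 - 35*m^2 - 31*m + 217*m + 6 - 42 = -30*m^2 + 186*m - 36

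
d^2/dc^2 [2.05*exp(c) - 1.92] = 2.05*exp(c)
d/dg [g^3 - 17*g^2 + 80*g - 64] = 3*g^2 - 34*g + 80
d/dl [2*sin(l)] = 2*cos(l)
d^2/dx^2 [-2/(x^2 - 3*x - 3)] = 4*(-x^2 + 3*x + (2*x - 3)^2 + 3)/(-x^2 + 3*x + 3)^3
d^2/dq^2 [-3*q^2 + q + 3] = -6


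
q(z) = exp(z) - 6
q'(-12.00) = 0.00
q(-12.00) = -6.00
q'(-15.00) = 0.00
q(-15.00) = -6.00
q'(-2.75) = 0.06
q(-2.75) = -5.94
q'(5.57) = 262.43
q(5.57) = 256.43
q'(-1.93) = 0.15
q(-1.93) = -5.85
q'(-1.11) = 0.33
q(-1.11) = -5.67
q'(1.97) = 7.17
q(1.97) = 1.17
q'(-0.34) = 0.71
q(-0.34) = -5.29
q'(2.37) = 10.70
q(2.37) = 4.70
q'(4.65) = 104.58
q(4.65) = 98.58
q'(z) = exp(z)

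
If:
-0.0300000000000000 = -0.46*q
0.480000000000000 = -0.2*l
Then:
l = -2.40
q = 0.07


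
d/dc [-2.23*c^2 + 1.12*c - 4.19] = 1.12 - 4.46*c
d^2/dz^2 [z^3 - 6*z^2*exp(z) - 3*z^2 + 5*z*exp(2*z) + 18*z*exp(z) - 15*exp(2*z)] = -6*z^2*exp(z) + 20*z*exp(2*z) - 6*z*exp(z) + 6*z - 40*exp(2*z) + 24*exp(z) - 6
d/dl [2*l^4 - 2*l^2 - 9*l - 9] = 8*l^3 - 4*l - 9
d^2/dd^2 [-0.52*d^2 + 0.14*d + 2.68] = -1.04000000000000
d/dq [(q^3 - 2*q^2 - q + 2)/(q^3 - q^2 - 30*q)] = (q^4 - 58*q^3 + 53*q^2 + 4*q + 60)/(q^2*(q^4 - 2*q^3 - 59*q^2 + 60*q + 900))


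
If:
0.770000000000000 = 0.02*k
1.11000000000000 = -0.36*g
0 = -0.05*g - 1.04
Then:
No Solution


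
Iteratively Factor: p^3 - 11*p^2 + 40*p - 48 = (p - 3)*(p^2 - 8*p + 16) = (p - 4)*(p - 3)*(p - 4)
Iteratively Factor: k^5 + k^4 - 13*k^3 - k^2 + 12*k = (k - 3)*(k^4 + 4*k^3 - k^2 - 4*k) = (k - 3)*(k + 1)*(k^3 + 3*k^2 - 4*k) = (k - 3)*(k + 1)*(k + 4)*(k^2 - k) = (k - 3)*(k - 1)*(k + 1)*(k + 4)*(k)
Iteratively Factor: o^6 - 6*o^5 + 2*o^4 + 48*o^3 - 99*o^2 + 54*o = (o)*(o^5 - 6*o^4 + 2*o^3 + 48*o^2 - 99*o + 54) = o*(o - 2)*(o^4 - 4*o^3 - 6*o^2 + 36*o - 27) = o*(o - 3)*(o - 2)*(o^3 - o^2 - 9*o + 9) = o*(o - 3)^2*(o - 2)*(o^2 + 2*o - 3) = o*(o - 3)^2*(o - 2)*(o - 1)*(o + 3)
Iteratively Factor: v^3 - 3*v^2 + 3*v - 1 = (v - 1)*(v^2 - 2*v + 1) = (v - 1)^2*(v - 1)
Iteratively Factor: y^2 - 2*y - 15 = (y - 5)*(y + 3)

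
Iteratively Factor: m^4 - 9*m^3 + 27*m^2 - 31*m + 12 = (m - 1)*(m^3 - 8*m^2 + 19*m - 12) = (m - 3)*(m - 1)*(m^2 - 5*m + 4) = (m - 4)*(m - 3)*(m - 1)*(m - 1)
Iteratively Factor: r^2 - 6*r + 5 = (r - 1)*(r - 5)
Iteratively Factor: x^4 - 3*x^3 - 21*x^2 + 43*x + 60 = (x + 4)*(x^3 - 7*x^2 + 7*x + 15) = (x - 5)*(x + 4)*(x^2 - 2*x - 3) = (x - 5)*(x - 3)*(x + 4)*(x + 1)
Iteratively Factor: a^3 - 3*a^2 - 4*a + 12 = (a - 3)*(a^2 - 4) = (a - 3)*(a - 2)*(a + 2)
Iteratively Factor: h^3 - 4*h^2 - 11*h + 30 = (h + 3)*(h^2 - 7*h + 10) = (h - 5)*(h + 3)*(h - 2)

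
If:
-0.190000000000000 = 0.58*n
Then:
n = -0.33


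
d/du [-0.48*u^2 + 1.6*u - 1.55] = 1.6 - 0.96*u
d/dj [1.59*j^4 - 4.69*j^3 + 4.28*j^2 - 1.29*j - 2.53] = 6.36*j^3 - 14.07*j^2 + 8.56*j - 1.29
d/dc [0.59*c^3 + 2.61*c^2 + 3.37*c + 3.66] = 1.77*c^2 + 5.22*c + 3.37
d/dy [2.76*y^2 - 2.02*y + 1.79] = 5.52*y - 2.02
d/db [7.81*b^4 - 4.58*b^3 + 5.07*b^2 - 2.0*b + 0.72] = 31.24*b^3 - 13.74*b^2 + 10.14*b - 2.0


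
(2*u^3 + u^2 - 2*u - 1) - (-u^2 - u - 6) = 2*u^3 + 2*u^2 - u + 5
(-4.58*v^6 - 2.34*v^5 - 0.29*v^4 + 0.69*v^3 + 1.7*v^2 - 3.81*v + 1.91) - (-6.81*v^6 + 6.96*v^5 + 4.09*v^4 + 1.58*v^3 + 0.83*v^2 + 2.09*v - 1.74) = 2.23*v^6 - 9.3*v^5 - 4.38*v^4 - 0.89*v^3 + 0.87*v^2 - 5.9*v + 3.65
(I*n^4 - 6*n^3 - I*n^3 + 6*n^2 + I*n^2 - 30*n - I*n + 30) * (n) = I*n^5 - 6*n^4 - I*n^4 + 6*n^3 + I*n^3 - 30*n^2 - I*n^2 + 30*n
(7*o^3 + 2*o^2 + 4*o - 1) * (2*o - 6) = 14*o^4 - 38*o^3 - 4*o^2 - 26*o + 6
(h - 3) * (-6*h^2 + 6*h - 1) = -6*h^3 + 24*h^2 - 19*h + 3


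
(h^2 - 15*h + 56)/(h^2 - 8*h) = (h - 7)/h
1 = 1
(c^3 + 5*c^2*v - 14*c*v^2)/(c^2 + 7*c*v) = c - 2*v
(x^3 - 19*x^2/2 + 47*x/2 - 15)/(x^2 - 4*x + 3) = (x^2 - 17*x/2 + 15)/(x - 3)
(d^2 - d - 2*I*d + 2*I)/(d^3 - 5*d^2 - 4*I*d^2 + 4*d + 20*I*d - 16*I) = (d - 2*I)/(d^2 - 4*d*(1 + I) + 16*I)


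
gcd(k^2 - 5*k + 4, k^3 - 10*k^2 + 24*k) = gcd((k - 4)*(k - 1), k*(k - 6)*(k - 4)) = k - 4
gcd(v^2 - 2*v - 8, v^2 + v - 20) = v - 4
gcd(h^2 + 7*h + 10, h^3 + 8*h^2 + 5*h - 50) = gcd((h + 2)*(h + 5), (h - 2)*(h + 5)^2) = h + 5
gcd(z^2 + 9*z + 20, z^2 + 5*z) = z + 5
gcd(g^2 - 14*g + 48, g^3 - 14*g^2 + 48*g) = g^2 - 14*g + 48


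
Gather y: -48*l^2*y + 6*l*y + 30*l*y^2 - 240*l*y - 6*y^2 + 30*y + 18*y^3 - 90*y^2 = 18*y^3 + y^2*(30*l - 96) + y*(-48*l^2 - 234*l + 30)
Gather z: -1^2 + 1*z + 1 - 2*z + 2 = 2 - z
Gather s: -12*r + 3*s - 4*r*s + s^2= -12*r + s^2 + s*(3 - 4*r)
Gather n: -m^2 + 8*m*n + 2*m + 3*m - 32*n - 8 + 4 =-m^2 + 5*m + n*(8*m - 32) - 4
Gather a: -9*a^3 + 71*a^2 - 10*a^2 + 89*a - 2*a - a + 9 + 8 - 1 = -9*a^3 + 61*a^2 + 86*a + 16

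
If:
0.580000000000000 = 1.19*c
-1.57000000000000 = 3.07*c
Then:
No Solution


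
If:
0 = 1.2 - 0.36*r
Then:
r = 3.33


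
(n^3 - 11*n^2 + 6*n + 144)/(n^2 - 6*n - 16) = (n^2 - 3*n - 18)/(n + 2)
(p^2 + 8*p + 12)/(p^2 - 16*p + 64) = (p^2 + 8*p + 12)/(p^2 - 16*p + 64)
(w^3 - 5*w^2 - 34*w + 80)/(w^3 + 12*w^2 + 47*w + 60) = (w^2 - 10*w + 16)/(w^2 + 7*w + 12)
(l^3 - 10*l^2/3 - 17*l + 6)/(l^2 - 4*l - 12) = (l^2 + 8*l/3 - 1)/(l + 2)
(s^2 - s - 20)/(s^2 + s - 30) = (s + 4)/(s + 6)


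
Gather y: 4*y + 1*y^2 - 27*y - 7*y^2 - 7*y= -6*y^2 - 30*y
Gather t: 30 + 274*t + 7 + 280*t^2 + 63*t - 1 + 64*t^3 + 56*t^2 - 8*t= 64*t^3 + 336*t^2 + 329*t + 36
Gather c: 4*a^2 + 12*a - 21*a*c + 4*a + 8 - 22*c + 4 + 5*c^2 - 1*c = 4*a^2 + 16*a + 5*c^2 + c*(-21*a - 23) + 12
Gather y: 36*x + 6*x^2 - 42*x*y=6*x^2 - 42*x*y + 36*x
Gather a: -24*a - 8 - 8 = -24*a - 16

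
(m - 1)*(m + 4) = m^2 + 3*m - 4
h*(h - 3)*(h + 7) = h^3 + 4*h^2 - 21*h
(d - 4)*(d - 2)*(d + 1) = d^3 - 5*d^2 + 2*d + 8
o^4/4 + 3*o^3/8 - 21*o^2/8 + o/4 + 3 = (o/4 + 1)*(o - 2)*(o - 3/2)*(o + 1)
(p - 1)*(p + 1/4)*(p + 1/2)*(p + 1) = p^4 + 3*p^3/4 - 7*p^2/8 - 3*p/4 - 1/8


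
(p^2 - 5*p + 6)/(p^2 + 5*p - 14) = (p - 3)/(p + 7)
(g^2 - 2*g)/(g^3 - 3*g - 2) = g/(g^2 + 2*g + 1)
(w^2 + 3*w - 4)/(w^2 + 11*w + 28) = (w - 1)/(w + 7)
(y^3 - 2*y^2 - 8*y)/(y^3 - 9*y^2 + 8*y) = (y^2 - 2*y - 8)/(y^2 - 9*y + 8)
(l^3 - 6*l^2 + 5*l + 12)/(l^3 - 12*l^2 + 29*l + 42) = (l^2 - 7*l + 12)/(l^2 - 13*l + 42)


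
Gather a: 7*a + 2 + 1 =7*a + 3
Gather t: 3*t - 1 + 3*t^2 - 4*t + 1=3*t^2 - t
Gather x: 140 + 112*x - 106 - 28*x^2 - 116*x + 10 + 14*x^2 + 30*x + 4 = -14*x^2 + 26*x + 48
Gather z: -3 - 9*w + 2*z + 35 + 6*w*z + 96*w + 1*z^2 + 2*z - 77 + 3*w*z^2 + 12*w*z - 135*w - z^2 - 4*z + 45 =3*w*z^2 + 18*w*z - 48*w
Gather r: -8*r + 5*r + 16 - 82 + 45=-3*r - 21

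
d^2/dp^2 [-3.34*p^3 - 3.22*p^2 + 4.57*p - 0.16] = -20.04*p - 6.44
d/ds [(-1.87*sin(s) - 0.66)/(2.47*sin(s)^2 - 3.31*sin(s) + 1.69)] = (4.6189*sin(s)^2 + 3.2604*sin(s) - 5.3449)*cos(s)/(6.1009*sin(s)^4 - 16.3514*sin(s)^3 + 19.3047*sin(s)^2 - 11.1878*sin(s) + 2.8561)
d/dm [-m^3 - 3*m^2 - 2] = 3*m*(-m - 2)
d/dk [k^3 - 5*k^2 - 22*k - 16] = 3*k^2 - 10*k - 22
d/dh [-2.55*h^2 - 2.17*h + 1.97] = -5.1*h - 2.17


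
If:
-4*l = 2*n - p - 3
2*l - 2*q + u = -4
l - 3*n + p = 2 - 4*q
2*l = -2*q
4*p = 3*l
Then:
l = 52/21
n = -53/21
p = 13/7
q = -52/21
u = -292/21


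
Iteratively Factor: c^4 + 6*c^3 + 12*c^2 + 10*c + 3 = (c + 1)*(c^3 + 5*c^2 + 7*c + 3) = (c + 1)^2*(c^2 + 4*c + 3) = (c + 1)^3*(c + 3)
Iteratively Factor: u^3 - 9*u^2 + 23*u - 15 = (u - 3)*(u^2 - 6*u + 5) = (u - 5)*(u - 3)*(u - 1)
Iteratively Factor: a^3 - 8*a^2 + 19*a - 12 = (a - 1)*(a^2 - 7*a + 12) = (a - 3)*(a - 1)*(a - 4)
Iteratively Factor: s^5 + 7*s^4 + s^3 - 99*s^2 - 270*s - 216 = (s + 3)*(s^4 + 4*s^3 - 11*s^2 - 66*s - 72) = (s + 3)^2*(s^3 + s^2 - 14*s - 24) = (s + 2)*(s + 3)^2*(s^2 - s - 12) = (s + 2)*(s + 3)^3*(s - 4)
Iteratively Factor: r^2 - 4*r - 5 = (r + 1)*(r - 5)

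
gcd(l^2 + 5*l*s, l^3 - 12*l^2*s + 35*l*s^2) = l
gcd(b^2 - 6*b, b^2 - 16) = 1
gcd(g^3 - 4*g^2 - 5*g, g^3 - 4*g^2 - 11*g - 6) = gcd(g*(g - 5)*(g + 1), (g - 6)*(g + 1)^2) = g + 1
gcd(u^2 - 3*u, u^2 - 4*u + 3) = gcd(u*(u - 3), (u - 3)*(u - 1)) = u - 3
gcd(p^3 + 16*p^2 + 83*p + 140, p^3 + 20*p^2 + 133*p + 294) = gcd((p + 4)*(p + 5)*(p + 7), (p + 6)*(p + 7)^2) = p + 7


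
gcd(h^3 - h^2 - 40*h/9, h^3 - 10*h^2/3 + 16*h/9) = h^2 - 8*h/3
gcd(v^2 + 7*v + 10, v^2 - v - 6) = v + 2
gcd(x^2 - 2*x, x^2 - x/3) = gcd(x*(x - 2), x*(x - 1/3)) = x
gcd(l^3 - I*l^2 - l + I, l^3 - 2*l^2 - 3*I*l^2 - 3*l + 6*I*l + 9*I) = l + 1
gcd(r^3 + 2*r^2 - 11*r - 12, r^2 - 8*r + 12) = 1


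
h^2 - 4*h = h*(h - 4)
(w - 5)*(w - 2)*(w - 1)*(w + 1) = w^4 - 7*w^3 + 9*w^2 + 7*w - 10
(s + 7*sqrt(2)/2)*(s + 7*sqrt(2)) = s^2 + 21*sqrt(2)*s/2 + 49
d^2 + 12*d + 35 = (d + 5)*(d + 7)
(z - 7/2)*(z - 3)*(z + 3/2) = z^3 - 5*z^2 + 3*z/4 + 63/4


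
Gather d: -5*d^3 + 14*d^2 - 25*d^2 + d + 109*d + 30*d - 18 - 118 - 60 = -5*d^3 - 11*d^2 + 140*d - 196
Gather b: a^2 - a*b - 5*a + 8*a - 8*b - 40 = a^2 + 3*a + b*(-a - 8) - 40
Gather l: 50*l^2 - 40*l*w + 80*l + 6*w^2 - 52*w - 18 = 50*l^2 + l*(80 - 40*w) + 6*w^2 - 52*w - 18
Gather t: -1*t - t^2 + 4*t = -t^2 + 3*t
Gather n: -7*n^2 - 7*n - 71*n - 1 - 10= -7*n^2 - 78*n - 11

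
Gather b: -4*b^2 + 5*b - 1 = -4*b^2 + 5*b - 1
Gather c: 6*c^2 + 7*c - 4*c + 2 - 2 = 6*c^2 + 3*c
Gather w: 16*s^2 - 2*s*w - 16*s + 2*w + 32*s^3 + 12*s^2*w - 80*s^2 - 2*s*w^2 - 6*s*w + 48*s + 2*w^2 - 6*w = 32*s^3 - 64*s^2 + 32*s + w^2*(2 - 2*s) + w*(12*s^2 - 8*s - 4)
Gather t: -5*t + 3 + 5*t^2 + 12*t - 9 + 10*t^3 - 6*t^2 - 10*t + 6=10*t^3 - t^2 - 3*t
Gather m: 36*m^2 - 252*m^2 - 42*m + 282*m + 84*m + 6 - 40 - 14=-216*m^2 + 324*m - 48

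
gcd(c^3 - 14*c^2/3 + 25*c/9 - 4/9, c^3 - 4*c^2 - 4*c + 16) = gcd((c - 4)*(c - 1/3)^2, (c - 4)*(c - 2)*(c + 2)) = c - 4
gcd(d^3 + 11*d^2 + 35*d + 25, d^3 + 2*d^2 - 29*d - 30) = d + 1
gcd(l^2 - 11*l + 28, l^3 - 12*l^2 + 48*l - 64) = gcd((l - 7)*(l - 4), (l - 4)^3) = l - 4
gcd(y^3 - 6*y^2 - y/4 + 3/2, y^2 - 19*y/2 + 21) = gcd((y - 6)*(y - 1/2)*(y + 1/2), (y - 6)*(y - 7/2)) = y - 6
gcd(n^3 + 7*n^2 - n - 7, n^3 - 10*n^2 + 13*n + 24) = n + 1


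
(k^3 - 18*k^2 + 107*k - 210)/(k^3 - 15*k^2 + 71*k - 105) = (k - 6)/(k - 3)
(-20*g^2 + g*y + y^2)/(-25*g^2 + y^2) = (-4*g + y)/(-5*g + y)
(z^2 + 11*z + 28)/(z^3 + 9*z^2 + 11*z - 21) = (z + 4)/(z^2 + 2*z - 3)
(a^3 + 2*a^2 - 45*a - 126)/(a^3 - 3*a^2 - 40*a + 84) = (a + 3)/(a - 2)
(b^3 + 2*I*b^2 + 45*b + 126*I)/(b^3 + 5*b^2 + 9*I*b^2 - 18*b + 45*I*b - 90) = (b - 7*I)/(b + 5)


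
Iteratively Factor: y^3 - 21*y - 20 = (y + 4)*(y^2 - 4*y - 5) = (y - 5)*(y + 4)*(y + 1)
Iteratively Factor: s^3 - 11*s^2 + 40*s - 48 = (s - 4)*(s^2 - 7*s + 12) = (s - 4)^2*(s - 3)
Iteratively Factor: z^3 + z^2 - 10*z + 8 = (z - 2)*(z^2 + 3*z - 4) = (z - 2)*(z + 4)*(z - 1)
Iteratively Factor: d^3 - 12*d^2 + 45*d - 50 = (d - 5)*(d^2 - 7*d + 10) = (d - 5)*(d - 2)*(d - 5)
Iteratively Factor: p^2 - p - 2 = (p - 2)*(p + 1)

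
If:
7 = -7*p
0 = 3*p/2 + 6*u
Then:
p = -1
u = 1/4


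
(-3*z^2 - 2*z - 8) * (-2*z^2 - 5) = 6*z^4 + 4*z^3 + 31*z^2 + 10*z + 40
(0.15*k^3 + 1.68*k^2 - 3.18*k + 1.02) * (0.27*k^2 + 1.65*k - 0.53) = 0.0405*k^5 + 0.7011*k^4 + 1.8339*k^3 - 5.862*k^2 + 3.3684*k - 0.5406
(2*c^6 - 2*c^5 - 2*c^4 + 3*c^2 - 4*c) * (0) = 0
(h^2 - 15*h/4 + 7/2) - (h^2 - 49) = 105/2 - 15*h/4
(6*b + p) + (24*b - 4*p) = 30*b - 3*p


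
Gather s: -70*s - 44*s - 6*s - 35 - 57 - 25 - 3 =-120*s - 120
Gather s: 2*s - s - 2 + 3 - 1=s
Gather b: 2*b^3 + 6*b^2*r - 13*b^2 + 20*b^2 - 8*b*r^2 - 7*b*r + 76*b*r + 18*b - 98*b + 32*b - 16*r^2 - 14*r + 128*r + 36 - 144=2*b^3 + b^2*(6*r + 7) + b*(-8*r^2 + 69*r - 48) - 16*r^2 + 114*r - 108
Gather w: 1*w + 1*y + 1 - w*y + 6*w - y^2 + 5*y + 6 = w*(7 - y) - y^2 + 6*y + 7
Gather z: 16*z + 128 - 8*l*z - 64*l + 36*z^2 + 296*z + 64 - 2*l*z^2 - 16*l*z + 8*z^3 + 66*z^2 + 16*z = -64*l + 8*z^3 + z^2*(102 - 2*l) + z*(328 - 24*l) + 192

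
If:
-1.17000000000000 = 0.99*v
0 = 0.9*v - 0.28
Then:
No Solution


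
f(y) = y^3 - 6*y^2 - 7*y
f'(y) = 3*y^2 - 12*y - 7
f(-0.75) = 1.45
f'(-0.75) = 3.69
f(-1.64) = -9.07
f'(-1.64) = 20.75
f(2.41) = -37.72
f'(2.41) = -18.50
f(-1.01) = -0.08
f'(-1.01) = 8.18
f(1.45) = -19.72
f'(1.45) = -18.09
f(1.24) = -16.00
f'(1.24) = -17.27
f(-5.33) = -284.56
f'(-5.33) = 142.19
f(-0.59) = 1.84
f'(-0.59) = 1.12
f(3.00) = -48.00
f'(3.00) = -16.00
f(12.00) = 780.00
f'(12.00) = 281.00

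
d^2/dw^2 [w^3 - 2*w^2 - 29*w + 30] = 6*w - 4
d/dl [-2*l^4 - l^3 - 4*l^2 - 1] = l*(-8*l^2 - 3*l - 8)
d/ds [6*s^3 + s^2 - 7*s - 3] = 18*s^2 + 2*s - 7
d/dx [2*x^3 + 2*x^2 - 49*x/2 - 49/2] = 6*x^2 + 4*x - 49/2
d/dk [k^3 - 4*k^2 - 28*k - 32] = 3*k^2 - 8*k - 28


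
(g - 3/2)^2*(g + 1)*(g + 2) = g^4 - 19*g^2/4 + 3*g/4 + 9/2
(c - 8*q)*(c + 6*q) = c^2 - 2*c*q - 48*q^2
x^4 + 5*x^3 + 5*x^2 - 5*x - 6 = (x - 1)*(x + 1)*(x + 2)*(x + 3)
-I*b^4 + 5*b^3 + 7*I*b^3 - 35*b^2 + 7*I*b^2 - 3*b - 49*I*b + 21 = (b - 7)*(b + I)*(b + 3*I)*(-I*b + 1)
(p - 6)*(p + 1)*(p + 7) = p^3 + 2*p^2 - 41*p - 42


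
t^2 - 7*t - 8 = (t - 8)*(t + 1)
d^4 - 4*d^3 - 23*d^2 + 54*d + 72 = (d - 6)*(d - 3)*(d + 1)*(d + 4)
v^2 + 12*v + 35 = (v + 5)*(v + 7)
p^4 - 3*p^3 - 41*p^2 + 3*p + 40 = (p - 8)*(p - 1)*(p + 1)*(p + 5)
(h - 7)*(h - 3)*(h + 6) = h^3 - 4*h^2 - 39*h + 126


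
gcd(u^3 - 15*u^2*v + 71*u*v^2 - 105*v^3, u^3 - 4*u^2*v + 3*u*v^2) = u - 3*v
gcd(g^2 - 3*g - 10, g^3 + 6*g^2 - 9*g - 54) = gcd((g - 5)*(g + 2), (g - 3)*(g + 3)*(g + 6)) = 1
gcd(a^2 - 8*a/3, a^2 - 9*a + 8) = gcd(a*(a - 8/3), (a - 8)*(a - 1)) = 1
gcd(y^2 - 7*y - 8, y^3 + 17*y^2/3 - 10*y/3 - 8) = y + 1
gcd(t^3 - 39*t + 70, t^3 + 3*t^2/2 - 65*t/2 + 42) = t + 7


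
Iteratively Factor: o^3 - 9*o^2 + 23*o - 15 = (o - 3)*(o^2 - 6*o + 5) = (o - 5)*(o - 3)*(o - 1)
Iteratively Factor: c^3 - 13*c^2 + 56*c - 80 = (c - 4)*(c^2 - 9*c + 20) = (c - 4)^2*(c - 5)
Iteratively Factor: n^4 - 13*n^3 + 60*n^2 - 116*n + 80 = (n - 5)*(n^3 - 8*n^2 + 20*n - 16) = (n - 5)*(n - 4)*(n^2 - 4*n + 4) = (n - 5)*(n - 4)*(n - 2)*(n - 2)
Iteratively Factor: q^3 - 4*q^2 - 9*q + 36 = (q - 4)*(q^2 - 9) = (q - 4)*(q - 3)*(q + 3)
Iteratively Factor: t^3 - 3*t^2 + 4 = (t - 2)*(t^2 - t - 2) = (t - 2)*(t + 1)*(t - 2)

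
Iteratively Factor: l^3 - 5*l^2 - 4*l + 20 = (l - 2)*(l^2 - 3*l - 10) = (l - 5)*(l - 2)*(l + 2)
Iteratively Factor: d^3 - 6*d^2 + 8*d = (d - 2)*(d^2 - 4*d) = d*(d - 2)*(d - 4)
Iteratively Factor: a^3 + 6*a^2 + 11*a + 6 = (a + 3)*(a^2 + 3*a + 2) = (a + 2)*(a + 3)*(a + 1)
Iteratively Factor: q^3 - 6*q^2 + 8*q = (q)*(q^2 - 6*q + 8) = q*(q - 4)*(q - 2)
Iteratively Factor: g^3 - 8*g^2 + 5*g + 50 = (g + 2)*(g^2 - 10*g + 25) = (g - 5)*(g + 2)*(g - 5)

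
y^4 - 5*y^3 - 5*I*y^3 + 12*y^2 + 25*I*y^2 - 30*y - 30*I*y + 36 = (y - 3)*(y - 2)*(y - 6*I)*(y + I)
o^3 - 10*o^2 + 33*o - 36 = (o - 4)*(o - 3)^2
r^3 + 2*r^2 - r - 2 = (r - 1)*(r + 1)*(r + 2)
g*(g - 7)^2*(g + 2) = g^4 - 12*g^3 + 21*g^2 + 98*g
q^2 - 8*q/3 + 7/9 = (q - 7/3)*(q - 1/3)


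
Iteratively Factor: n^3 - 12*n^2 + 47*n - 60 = (n - 4)*(n^2 - 8*n + 15) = (n - 5)*(n - 4)*(n - 3)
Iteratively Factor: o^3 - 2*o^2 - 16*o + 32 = (o - 4)*(o^2 + 2*o - 8) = (o - 4)*(o + 4)*(o - 2)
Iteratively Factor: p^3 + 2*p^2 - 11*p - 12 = (p + 4)*(p^2 - 2*p - 3) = (p + 1)*(p + 4)*(p - 3)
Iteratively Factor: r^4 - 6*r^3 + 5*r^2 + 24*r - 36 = (r + 2)*(r^3 - 8*r^2 + 21*r - 18) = (r - 3)*(r + 2)*(r^2 - 5*r + 6) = (r - 3)*(r - 2)*(r + 2)*(r - 3)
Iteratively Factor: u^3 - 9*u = (u)*(u^2 - 9) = u*(u + 3)*(u - 3)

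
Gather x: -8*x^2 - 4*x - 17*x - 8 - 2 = -8*x^2 - 21*x - 10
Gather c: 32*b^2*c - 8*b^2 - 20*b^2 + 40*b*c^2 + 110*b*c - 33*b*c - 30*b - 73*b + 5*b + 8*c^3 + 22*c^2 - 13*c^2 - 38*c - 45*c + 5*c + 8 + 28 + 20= -28*b^2 - 98*b + 8*c^3 + c^2*(40*b + 9) + c*(32*b^2 + 77*b - 78) + 56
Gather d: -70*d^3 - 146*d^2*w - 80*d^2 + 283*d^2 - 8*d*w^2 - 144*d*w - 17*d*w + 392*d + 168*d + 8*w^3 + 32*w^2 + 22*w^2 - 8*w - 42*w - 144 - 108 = -70*d^3 + d^2*(203 - 146*w) + d*(-8*w^2 - 161*w + 560) + 8*w^3 + 54*w^2 - 50*w - 252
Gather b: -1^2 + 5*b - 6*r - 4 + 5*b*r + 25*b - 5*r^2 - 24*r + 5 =b*(5*r + 30) - 5*r^2 - 30*r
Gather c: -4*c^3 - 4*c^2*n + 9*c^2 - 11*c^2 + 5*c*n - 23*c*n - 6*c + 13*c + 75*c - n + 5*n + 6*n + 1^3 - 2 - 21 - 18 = -4*c^3 + c^2*(-4*n - 2) + c*(82 - 18*n) + 10*n - 40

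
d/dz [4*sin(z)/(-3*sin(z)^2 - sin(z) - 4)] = 4*(3*sin(z)^2 - 4)*cos(z)/(3*sin(z)^2 + sin(z) + 4)^2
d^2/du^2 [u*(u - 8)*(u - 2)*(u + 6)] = 12*u^2 - 24*u - 88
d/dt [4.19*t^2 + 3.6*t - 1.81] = 8.38*t + 3.6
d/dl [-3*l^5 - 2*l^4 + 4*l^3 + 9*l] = -15*l^4 - 8*l^3 + 12*l^2 + 9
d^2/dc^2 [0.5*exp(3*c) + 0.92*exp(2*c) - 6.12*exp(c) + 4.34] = (4.5*exp(2*c) + 3.68*exp(c) - 6.12)*exp(c)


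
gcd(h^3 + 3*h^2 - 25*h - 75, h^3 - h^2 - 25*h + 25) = h^2 - 25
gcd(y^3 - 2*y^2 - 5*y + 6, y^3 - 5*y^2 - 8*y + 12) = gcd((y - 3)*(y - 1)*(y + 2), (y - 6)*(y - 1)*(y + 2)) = y^2 + y - 2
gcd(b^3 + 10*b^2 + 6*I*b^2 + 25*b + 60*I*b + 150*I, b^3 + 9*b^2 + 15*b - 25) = b^2 + 10*b + 25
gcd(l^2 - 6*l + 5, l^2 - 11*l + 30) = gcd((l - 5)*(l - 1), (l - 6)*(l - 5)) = l - 5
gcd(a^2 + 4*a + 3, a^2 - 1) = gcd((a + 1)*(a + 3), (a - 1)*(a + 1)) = a + 1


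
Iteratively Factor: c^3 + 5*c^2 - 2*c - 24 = (c + 3)*(c^2 + 2*c - 8) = (c + 3)*(c + 4)*(c - 2)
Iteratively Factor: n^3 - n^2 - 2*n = (n + 1)*(n^2 - 2*n) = n*(n + 1)*(n - 2)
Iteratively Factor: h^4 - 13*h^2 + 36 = (h + 3)*(h^3 - 3*h^2 - 4*h + 12) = (h + 2)*(h + 3)*(h^2 - 5*h + 6) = (h - 2)*(h + 2)*(h + 3)*(h - 3)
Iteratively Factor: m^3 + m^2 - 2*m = (m + 2)*(m^2 - m) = m*(m + 2)*(m - 1)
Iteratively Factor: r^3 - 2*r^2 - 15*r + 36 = (r - 3)*(r^2 + r - 12) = (r - 3)*(r + 4)*(r - 3)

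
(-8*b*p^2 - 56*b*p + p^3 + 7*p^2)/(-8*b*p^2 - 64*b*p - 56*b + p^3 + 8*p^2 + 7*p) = p/(p + 1)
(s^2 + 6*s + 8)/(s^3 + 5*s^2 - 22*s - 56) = (s + 4)/(s^2 + 3*s - 28)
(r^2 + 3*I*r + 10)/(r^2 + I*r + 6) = (r + 5*I)/(r + 3*I)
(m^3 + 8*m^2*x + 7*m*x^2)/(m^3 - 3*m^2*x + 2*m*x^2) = (m^2 + 8*m*x + 7*x^2)/(m^2 - 3*m*x + 2*x^2)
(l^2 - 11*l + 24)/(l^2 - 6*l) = (l^2 - 11*l + 24)/(l*(l - 6))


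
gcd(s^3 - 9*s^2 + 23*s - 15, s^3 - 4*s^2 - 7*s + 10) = s^2 - 6*s + 5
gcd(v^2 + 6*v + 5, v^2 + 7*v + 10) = v + 5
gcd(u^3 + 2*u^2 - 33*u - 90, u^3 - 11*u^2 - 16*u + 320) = u + 5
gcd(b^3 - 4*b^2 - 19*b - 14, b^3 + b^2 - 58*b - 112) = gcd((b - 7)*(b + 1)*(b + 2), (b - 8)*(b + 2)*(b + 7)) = b + 2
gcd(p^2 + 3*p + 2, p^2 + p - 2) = p + 2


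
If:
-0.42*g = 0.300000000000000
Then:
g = -0.71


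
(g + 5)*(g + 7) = g^2 + 12*g + 35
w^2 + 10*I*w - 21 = (w + 3*I)*(w + 7*I)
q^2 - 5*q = q*(q - 5)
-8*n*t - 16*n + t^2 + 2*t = (-8*n + t)*(t + 2)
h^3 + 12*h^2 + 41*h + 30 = (h + 1)*(h + 5)*(h + 6)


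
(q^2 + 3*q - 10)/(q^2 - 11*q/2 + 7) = 2*(q + 5)/(2*q - 7)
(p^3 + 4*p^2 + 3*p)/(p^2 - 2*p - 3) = p*(p + 3)/(p - 3)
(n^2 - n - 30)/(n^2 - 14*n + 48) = (n + 5)/(n - 8)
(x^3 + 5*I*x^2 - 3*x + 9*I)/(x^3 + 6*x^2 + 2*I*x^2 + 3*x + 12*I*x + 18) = (x + 3*I)/(x + 6)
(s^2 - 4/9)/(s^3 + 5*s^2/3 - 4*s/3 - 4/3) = (s - 2/3)/(s^2 + s - 2)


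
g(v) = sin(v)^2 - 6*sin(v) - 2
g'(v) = 2*sin(v)*cos(v) - 6*cos(v)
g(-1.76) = 4.86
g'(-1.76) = 1.50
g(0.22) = -3.26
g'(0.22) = -5.43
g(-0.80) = 2.82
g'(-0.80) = -5.18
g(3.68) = 1.34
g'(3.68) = 6.03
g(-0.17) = -0.96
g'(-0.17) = -6.25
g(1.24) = -6.78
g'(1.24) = -1.33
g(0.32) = -3.79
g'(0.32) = -5.10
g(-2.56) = 1.60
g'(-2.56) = 5.93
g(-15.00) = 2.32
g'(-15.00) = 5.55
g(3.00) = -2.83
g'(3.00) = 5.66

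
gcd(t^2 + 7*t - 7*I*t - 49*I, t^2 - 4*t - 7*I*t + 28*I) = t - 7*I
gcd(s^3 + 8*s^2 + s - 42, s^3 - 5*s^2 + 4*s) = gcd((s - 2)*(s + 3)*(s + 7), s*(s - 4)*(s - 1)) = 1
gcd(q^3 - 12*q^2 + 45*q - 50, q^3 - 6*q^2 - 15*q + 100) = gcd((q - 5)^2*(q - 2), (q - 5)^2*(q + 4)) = q^2 - 10*q + 25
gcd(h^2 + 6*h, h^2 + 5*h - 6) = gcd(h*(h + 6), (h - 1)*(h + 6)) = h + 6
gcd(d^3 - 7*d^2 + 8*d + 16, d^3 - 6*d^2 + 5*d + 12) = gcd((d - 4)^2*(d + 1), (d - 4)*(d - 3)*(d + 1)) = d^2 - 3*d - 4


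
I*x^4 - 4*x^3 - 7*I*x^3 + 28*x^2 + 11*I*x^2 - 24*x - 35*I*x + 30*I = (x - 6)*(x - I)*(x + 5*I)*(I*x - I)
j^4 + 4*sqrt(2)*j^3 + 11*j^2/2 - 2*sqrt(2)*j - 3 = (j - sqrt(2)/2)*(j + sqrt(2)/2)*(j + sqrt(2))*(j + 3*sqrt(2))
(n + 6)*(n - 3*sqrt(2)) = n^2 - 3*sqrt(2)*n + 6*n - 18*sqrt(2)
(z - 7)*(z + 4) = z^2 - 3*z - 28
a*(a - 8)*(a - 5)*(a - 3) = a^4 - 16*a^3 + 79*a^2 - 120*a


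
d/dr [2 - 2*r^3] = -6*r^2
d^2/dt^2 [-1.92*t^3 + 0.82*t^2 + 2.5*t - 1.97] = 1.64 - 11.52*t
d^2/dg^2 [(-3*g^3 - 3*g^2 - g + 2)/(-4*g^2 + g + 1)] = 2*(43*g^3 - 51*g^2 + 45*g - 8)/(64*g^6 - 48*g^5 - 36*g^4 + 23*g^3 + 9*g^2 - 3*g - 1)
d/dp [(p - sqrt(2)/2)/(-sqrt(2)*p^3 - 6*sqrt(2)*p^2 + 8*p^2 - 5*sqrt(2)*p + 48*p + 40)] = (-sqrt(2)*p^3 - 6*sqrt(2)*p^2 + 8*p^2 - 5*sqrt(2)*p + 48*p + (2*p - sqrt(2))*(3*sqrt(2)*p^2 - 16*p + 12*sqrt(2)*p - 48 + 5*sqrt(2))/2 + 40)/(sqrt(2)*p^3 - 8*p^2 + 6*sqrt(2)*p^2 - 48*p + 5*sqrt(2)*p - 40)^2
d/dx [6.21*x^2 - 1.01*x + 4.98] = 12.42*x - 1.01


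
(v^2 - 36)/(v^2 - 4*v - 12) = (v + 6)/(v + 2)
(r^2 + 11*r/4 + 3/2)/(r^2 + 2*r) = (r + 3/4)/r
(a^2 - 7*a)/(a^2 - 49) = a/(a + 7)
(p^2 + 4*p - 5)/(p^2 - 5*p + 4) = (p + 5)/(p - 4)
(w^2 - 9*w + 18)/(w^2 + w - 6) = (w^2 - 9*w + 18)/(w^2 + w - 6)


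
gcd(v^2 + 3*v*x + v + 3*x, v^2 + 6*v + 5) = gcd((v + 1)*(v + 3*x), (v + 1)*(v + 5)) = v + 1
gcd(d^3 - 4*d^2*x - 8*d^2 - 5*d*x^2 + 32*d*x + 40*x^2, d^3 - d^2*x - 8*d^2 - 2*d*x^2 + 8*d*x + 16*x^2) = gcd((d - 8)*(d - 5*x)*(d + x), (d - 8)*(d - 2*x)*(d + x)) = d^2 + d*x - 8*d - 8*x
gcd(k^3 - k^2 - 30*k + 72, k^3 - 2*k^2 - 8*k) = k - 4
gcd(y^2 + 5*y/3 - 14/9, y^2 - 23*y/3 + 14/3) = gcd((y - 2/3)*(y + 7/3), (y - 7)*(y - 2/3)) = y - 2/3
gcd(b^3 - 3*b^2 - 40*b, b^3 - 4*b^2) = b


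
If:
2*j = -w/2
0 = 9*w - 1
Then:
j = -1/36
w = 1/9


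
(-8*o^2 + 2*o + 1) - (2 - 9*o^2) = o^2 + 2*o - 1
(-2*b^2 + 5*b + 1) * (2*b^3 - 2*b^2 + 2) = -4*b^5 + 14*b^4 - 8*b^3 - 6*b^2 + 10*b + 2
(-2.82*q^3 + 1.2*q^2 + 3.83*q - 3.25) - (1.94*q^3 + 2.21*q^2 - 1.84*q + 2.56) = -4.76*q^3 - 1.01*q^2 + 5.67*q - 5.81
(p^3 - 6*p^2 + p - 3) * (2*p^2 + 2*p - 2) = 2*p^5 - 10*p^4 - 12*p^3 + 8*p^2 - 8*p + 6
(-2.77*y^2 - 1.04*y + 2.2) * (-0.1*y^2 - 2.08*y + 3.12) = 0.277*y^4 + 5.8656*y^3 - 6.6992*y^2 - 7.8208*y + 6.864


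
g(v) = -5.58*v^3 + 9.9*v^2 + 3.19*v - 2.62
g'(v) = -16.74*v^2 + 19.8*v + 3.19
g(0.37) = -0.37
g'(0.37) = 8.22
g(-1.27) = 20.73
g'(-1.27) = -48.96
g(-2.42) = 126.72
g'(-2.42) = -142.76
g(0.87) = 3.97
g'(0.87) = 7.75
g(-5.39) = 1141.58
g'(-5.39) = -589.86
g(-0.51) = -0.93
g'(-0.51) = -11.26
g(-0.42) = -1.80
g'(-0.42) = -8.08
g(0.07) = -2.35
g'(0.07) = 4.49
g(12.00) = -8180.98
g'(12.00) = -2169.77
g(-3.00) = 227.57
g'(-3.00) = -206.87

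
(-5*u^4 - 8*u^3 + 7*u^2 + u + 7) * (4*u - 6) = -20*u^5 - 2*u^4 + 76*u^3 - 38*u^2 + 22*u - 42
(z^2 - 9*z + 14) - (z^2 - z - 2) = 16 - 8*z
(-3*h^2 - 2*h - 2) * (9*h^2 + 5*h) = -27*h^4 - 33*h^3 - 28*h^2 - 10*h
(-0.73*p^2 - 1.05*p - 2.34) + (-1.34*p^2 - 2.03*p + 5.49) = -2.07*p^2 - 3.08*p + 3.15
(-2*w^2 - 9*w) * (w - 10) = -2*w^3 + 11*w^2 + 90*w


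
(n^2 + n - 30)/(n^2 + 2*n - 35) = (n + 6)/(n + 7)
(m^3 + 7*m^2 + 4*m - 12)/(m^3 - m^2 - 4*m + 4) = (m + 6)/(m - 2)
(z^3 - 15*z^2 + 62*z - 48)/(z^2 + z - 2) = (z^2 - 14*z + 48)/(z + 2)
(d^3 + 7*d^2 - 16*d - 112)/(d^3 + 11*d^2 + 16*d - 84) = (d^2 - 16)/(d^2 + 4*d - 12)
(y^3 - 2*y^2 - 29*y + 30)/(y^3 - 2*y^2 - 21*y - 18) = (y^2 + 4*y - 5)/(y^2 + 4*y + 3)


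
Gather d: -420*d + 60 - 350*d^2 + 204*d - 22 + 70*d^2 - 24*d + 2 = -280*d^2 - 240*d + 40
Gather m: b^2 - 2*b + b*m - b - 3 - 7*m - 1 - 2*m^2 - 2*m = b^2 - 3*b - 2*m^2 + m*(b - 9) - 4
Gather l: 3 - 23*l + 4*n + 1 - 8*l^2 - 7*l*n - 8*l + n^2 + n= -8*l^2 + l*(-7*n - 31) + n^2 + 5*n + 4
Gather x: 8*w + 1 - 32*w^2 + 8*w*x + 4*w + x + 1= -32*w^2 + 12*w + x*(8*w + 1) + 2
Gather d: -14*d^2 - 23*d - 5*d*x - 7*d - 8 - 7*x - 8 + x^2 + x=-14*d^2 + d*(-5*x - 30) + x^2 - 6*x - 16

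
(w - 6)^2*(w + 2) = w^3 - 10*w^2 + 12*w + 72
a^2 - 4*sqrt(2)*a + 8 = (a - 2*sqrt(2))^2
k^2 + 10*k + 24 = (k + 4)*(k + 6)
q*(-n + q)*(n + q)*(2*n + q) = -2*n^3*q - n^2*q^2 + 2*n*q^3 + q^4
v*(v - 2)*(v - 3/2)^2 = v^4 - 5*v^3 + 33*v^2/4 - 9*v/2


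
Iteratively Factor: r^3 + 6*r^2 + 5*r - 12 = (r + 3)*(r^2 + 3*r - 4) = (r - 1)*(r + 3)*(r + 4)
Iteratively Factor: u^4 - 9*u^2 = (u - 3)*(u^3 + 3*u^2) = u*(u - 3)*(u^2 + 3*u) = u^2*(u - 3)*(u + 3)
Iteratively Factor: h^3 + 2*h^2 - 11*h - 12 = (h + 1)*(h^2 + h - 12) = (h - 3)*(h + 1)*(h + 4)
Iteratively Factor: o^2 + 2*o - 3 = (o + 3)*(o - 1)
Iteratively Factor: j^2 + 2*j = (j)*(j + 2)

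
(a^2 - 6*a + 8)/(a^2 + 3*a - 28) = (a - 2)/(a + 7)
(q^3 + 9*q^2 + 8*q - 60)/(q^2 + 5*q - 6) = (q^2 + 3*q - 10)/(q - 1)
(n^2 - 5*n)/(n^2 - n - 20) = n/(n + 4)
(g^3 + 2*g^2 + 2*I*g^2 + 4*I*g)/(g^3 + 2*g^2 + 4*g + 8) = g/(g - 2*I)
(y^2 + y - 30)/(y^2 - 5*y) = (y + 6)/y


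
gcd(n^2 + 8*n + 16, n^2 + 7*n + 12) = n + 4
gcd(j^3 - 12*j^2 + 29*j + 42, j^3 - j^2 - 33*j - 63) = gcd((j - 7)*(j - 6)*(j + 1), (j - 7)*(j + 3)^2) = j - 7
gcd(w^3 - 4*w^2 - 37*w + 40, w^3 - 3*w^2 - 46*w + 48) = w^2 - 9*w + 8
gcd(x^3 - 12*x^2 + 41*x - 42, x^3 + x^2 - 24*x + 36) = x^2 - 5*x + 6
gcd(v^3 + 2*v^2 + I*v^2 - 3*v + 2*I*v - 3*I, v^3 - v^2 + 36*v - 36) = v - 1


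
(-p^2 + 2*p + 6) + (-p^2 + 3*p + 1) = -2*p^2 + 5*p + 7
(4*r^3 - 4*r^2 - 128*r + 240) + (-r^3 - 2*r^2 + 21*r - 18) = 3*r^3 - 6*r^2 - 107*r + 222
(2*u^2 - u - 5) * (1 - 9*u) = -18*u^3 + 11*u^2 + 44*u - 5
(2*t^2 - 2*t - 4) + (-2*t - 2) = 2*t^2 - 4*t - 6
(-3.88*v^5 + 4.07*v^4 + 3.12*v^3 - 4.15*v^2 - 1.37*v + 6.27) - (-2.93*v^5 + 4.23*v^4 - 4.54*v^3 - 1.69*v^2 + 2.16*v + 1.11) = -0.95*v^5 - 0.16*v^4 + 7.66*v^3 - 2.46*v^2 - 3.53*v + 5.16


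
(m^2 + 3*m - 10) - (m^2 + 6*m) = -3*m - 10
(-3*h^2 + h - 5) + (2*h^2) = -h^2 + h - 5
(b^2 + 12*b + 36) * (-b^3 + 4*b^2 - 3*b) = -b^5 - 8*b^4 + 9*b^3 + 108*b^2 - 108*b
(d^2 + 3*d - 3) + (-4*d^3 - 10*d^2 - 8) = -4*d^3 - 9*d^2 + 3*d - 11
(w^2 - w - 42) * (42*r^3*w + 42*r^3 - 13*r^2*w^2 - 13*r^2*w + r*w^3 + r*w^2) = 42*r^3*w^3 - 1806*r^3*w - 1764*r^3 - 13*r^2*w^4 + 559*r^2*w^2 + 546*r^2*w + r*w^5 - 43*r*w^3 - 42*r*w^2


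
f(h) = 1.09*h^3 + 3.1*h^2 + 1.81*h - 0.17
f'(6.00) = 156.73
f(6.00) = 357.73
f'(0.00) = 1.81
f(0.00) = -0.17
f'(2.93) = 48.05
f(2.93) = 59.16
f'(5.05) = 116.51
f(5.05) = 228.41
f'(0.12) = 2.60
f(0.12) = 0.09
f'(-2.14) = 3.52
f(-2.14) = -0.53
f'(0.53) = 6.01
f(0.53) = 1.82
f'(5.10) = 118.48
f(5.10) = 234.28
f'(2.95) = 48.56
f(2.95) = 60.13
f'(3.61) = 66.81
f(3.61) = 98.04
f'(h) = 3.27*h^2 + 6.2*h + 1.81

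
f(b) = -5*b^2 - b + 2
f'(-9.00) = 89.00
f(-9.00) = -394.00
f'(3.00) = -31.00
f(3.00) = -46.00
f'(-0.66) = 5.60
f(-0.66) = 0.48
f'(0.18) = -2.80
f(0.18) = 1.66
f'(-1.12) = 10.20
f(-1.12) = -3.15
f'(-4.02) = 39.20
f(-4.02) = -74.78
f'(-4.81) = 47.10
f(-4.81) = -108.87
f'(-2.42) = 23.20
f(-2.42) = -24.86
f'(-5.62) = 55.20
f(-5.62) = -150.30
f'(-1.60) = 15.00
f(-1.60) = -9.20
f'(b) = -10*b - 1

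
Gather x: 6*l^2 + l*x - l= 6*l^2 + l*x - l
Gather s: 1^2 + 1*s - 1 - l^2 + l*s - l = -l^2 - l + s*(l + 1)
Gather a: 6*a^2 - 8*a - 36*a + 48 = 6*a^2 - 44*a + 48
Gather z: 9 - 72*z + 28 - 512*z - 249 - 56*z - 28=-640*z - 240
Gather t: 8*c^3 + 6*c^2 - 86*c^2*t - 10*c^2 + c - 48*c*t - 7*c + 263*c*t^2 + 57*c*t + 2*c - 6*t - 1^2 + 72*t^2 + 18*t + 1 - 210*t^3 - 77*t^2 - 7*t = 8*c^3 - 4*c^2 - 4*c - 210*t^3 + t^2*(263*c - 5) + t*(-86*c^2 + 9*c + 5)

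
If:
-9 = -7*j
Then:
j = 9/7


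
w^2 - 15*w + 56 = (w - 8)*(w - 7)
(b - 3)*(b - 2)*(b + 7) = b^3 + 2*b^2 - 29*b + 42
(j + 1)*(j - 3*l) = j^2 - 3*j*l + j - 3*l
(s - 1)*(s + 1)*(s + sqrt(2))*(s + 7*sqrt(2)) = s^4 + 8*sqrt(2)*s^3 + 13*s^2 - 8*sqrt(2)*s - 14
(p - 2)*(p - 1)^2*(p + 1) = p^4 - 3*p^3 + p^2 + 3*p - 2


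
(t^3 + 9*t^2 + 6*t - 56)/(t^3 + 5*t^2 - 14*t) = (t + 4)/t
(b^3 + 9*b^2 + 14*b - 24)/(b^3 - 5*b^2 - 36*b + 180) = (b^2 + 3*b - 4)/(b^2 - 11*b + 30)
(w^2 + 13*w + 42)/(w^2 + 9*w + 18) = (w + 7)/(w + 3)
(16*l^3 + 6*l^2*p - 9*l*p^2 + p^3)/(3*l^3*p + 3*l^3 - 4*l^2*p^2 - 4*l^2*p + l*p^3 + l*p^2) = (16*l^3 + 6*l^2*p - 9*l*p^2 + p^3)/(l*(3*l^2*p + 3*l^2 - 4*l*p^2 - 4*l*p + p^3 + p^2))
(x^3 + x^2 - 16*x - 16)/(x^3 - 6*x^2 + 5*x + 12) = (x + 4)/(x - 3)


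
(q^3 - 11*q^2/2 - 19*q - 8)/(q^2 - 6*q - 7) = (-q^3 + 11*q^2/2 + 19*q + 8)/(-q^2 + 6*q + 7)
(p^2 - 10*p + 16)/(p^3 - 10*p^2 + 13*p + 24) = (p - 2)/(p^2 - 2*p - 3)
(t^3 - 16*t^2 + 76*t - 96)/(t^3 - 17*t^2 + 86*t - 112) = (t - 6)/(t - 7)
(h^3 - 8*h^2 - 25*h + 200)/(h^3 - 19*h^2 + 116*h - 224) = (h^2 - 25)/(h^2 - 11*h + 28)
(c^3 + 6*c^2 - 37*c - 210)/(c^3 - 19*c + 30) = (c^2 + c - 42)/(c^2 - 5*c + 6)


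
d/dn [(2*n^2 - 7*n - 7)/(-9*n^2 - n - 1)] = 65*n*(-n - 2)/(81*n^4 + 18*n^3 + 19*n^2 + 2*n + 1)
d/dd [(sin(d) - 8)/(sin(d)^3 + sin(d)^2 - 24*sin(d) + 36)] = (-2*sin(d)^3 + 23*sin(d)^2 + 16*sin(d) - 156)*cos(d)/(sin(d)^3 + sin(d)^2 - 24*sin(d) + 36)^2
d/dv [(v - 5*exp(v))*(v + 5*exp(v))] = 2*v - 50*exp(2*v)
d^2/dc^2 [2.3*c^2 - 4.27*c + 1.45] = 4.60000000000000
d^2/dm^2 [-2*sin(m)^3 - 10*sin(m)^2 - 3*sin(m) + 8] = 18*sin(m)^3 + 40*sin(m)^2 - 9*sin(m) - 20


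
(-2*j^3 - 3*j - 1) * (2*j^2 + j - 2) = -4*j^5 - 2*j^4 - 2*j^3 - 5*j^2 + 5*j + 2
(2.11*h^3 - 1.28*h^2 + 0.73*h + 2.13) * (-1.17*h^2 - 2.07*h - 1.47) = -2.4687*h^5 - 2.8701*h^4 - 1.3062*h^3 - 2.1216*h^2 - 5.4822*h - 3.1311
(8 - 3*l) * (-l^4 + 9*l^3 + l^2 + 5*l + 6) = 3*l^5 - 35*l^4 + 69*l^3 - 7*l^2 + 22*l + 48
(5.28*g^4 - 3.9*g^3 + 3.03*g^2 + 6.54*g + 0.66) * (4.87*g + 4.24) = 25.7136*g^5 + 3.3942*g^4 - 1.7799*g^3 + 44.697*g^2 + 30.9438*g + 2.7984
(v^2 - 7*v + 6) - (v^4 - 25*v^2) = -v^4 + 26*v^2 - 7*v + 6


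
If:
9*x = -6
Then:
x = -2/3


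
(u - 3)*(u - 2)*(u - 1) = u^3 - 6*u^2 + 11*u - 6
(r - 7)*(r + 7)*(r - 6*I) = r^3 - 6*I*r^2 - 49*r + 294*I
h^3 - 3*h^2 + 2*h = h*(h - 2)*(h - 1)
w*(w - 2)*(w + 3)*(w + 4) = w^4 + 5*w^3 - 2*w^2 - 24*w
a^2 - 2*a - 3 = (a - 3)*(a + 1)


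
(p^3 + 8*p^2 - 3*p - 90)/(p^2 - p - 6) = (p^2 + 11*p + 30)/(p + 2)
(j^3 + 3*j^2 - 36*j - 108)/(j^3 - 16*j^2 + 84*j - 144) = (j^2 + 9*j + 18)/(j^2 - 10*j + 24)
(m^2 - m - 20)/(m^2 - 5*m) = (m + 4)/m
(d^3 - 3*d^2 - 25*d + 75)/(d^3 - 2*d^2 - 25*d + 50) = (d - 3)/(d - 2)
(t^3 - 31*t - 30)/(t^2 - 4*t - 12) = (t^2 + 6*t + 5)/(t + 2)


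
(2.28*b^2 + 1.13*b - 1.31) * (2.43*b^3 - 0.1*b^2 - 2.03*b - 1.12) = 5.5404*b^5 + 2.5179*b^4 - 7.9247*b^3 - 4.7165*b^2 + 1.3937*b + 1.4672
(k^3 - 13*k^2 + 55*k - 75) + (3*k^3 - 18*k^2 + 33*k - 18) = 4*k^3 - 31*k^2 + 88*k - 93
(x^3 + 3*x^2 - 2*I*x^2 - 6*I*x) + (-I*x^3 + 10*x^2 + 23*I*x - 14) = x^3 - I*x^3 + 13*x^2 - 2*I*x^2 + 17*I*x - 14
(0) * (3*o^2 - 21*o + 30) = 0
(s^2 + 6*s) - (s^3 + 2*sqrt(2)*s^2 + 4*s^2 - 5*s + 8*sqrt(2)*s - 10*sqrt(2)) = -s^3 - 3*s^2 - 2*sqrt(2)*s^2 - 8*sqrt(2)*s + 11*s + 10*sqrt(2)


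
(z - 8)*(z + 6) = z^2 - 2*z - 48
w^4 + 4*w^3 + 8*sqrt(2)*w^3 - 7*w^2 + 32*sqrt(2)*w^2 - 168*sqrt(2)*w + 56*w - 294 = (w - 3)*(w + 7)*(w + sqrt(2))*(w + 7*sqrt(2))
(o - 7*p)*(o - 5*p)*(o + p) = o^3 - 11*o^2*p + 23*o*p^2 + 35*p^3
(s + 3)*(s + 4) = s^2 + 7*s + 12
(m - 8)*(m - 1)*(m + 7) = m^3 - 2*m^2 - 55*m + 56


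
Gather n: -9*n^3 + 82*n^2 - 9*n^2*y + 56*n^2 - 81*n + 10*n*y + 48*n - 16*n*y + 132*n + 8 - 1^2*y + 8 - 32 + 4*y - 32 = -9*n^3 + n^2*(138 - 9*y) + n*(99 - 6*y) + 3*y - 48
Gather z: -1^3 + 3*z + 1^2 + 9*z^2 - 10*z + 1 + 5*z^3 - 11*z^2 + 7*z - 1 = 5*z^3 - 2*z^2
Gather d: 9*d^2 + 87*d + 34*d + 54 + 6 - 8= 9*d^2 + 121*d + 52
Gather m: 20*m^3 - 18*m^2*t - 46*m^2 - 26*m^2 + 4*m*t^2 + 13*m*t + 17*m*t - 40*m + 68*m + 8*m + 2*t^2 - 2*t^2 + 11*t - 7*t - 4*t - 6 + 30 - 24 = 20*m^3 + m^2*(-18*t - 72) + m*(4*t^2 + 30*t + 36)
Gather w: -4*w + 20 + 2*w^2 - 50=2*w^2 - 4*w - 30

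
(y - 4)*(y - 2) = y^2 - 6*y + 8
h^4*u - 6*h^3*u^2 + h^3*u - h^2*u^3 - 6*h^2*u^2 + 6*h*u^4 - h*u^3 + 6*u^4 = (h - 6*u)*(h - u)*(h + u)*(h*u + u)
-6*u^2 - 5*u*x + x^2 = (-6*u + x)*(u + x)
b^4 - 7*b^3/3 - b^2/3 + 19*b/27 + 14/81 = (b - 7/3)*(b - 2/3)*(b + 1/3)^2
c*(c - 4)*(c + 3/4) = c^3 - 13*c^2/4 - 3*c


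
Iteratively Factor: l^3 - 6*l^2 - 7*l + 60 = (l - 5)*(l^2 - l - 12) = (l - 5)*(l - 4)*(l + 3)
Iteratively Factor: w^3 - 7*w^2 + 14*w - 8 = (w - 4)*(w^2 - 3*w + 2) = (w - 4)*(w - 2)*(w - 1)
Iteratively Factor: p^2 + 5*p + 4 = (p + 4)*(p + 1)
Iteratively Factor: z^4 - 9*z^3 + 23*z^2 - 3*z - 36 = (z - 4)*(z^3 - 5*z^2 + 3*z + 9) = (z - 4)*(z + 1)*(z^2 - 6*z + 9) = (z - 4)*(z - 3)*(z + 1)*(z - 3)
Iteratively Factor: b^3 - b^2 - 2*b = (b + 1)*(b^2 - 2*b) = (b - 2)*(b + 1)*(b)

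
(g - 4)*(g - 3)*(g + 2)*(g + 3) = g^4 - 2*g^3 - 17*g^2 + 18*g + 72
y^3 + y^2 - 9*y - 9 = (y - 3)*(y + 1)*(y + 3)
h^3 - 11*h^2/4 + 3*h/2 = h*(h - 2)*(h - 3/4)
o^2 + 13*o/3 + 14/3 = (o + 2)*(o + 7/3)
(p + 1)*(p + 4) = p^2 + 5*p + 4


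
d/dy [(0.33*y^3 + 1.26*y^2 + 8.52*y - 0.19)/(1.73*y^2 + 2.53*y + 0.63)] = (0.5709*y^4 + 1.6698*y^3 - 10.9281*y^2 + 2.245*y + 5.8483)/(2.9929*y^4 + 8.7538*y^3 + 8.5807*y^2 + 3.1878*y + 0.3969)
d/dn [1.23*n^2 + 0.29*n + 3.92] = 2.46*n + 0.29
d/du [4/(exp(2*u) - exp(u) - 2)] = (4 - 8*exp(u))*exp(u)/(-exp(2*u) + exp(u) + 2)^2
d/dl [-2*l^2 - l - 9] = -4*l - 1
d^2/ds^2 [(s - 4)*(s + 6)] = 2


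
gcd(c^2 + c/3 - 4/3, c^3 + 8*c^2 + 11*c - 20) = c - 1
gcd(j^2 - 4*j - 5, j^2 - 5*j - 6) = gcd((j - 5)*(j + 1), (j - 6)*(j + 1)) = j + 1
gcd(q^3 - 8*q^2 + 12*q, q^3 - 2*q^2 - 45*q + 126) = q - 6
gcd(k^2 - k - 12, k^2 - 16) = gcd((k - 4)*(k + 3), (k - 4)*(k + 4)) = k - 4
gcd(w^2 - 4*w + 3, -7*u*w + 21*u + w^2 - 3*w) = w - 3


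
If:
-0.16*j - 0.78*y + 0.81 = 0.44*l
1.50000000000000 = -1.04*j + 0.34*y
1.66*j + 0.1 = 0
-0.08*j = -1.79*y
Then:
No Solution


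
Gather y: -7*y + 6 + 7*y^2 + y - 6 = 7*y^2 - 6*y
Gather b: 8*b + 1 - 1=8*b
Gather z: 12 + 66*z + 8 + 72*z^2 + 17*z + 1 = 72*z^2 + 83*z + 21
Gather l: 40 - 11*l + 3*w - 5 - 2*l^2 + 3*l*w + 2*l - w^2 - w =-2*l^2 + l*(3*w - 9) - w^2 + 2*w + 35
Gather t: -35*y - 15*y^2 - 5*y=-15*y^2 - 40*y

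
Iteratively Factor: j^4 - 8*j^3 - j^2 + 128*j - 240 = (j - 3)*(j^3 - 5*j^2 - 16*j + 80) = (j - 3)*(j + 4)*(j^2 - 9*j + 20) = (j - 4)*(j - 3)*(j + 4)*(j - 5)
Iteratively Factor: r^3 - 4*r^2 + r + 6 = (r - 3)*(r^2 - r - 2) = (r - 3)*(r - 2)*(r + 1)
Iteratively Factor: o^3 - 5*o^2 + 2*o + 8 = (o + 1)*(o^2 - 6*o + 8) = (o - 2)*(o + 1)*(o - 4)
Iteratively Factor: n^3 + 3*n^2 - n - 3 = (n - 1)*(n^2 + 4*n + 3) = (n - 1)*(n + 1)*(n + 3)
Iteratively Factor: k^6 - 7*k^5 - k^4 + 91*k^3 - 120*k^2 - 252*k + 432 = (k - 3)*(k^5 - 4*k^4 - 13*k^3 + 52*k^2 + 36*k - 144) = (k - 4)*(k - 3)*(k^4 - 13*k^2 + 36) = (k - 4)*(k - 3)*(k + 3)*(k^3 - 3*k^2 - 4*k + 12) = (k - 4)*(k - 3)*(k + 2)*(k + 3)*(k^2 - 5*k + 6) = (k - 4)*(k - 3)^2*(k + 2)*(k + 3)*(k - 2)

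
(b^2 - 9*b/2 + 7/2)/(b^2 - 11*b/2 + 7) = (b - 1)/(b - 2)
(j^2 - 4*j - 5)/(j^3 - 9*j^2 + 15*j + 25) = 1/(j - 5)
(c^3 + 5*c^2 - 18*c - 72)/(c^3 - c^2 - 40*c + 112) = (c^2 + 9*c + 18)/(c^2 + 3*c - 28)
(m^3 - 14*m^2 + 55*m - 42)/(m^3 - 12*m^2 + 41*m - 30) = (m - 7)/(m - 5)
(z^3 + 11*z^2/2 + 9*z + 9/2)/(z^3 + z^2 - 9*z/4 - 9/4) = 2*(z + 3)/(2*z - 3)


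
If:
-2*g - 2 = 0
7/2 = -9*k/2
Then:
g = -1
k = -7/9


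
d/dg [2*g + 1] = 2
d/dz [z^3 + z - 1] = 3*z^2 + 1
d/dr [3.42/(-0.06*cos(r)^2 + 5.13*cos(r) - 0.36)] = (17.5446 - 0.4104*cos(r))*sin(r)/(0.06*cos(r)^2 - 5.13*cos(r) + 0.36)^2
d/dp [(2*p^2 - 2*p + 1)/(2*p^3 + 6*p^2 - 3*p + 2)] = (-4*p^4 + 8*p^3 - 4*p - 1)/(4*p^6 + 24*p^5 + 24*p^4 - 28*p^3 + 33*p^2 - 12*p + 4)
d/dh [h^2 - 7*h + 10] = 2*h - 7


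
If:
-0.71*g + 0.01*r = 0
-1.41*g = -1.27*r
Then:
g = 0.00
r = 0.00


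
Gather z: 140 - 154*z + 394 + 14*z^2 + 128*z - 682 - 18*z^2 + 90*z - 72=-4*z^2 + 64*z - 220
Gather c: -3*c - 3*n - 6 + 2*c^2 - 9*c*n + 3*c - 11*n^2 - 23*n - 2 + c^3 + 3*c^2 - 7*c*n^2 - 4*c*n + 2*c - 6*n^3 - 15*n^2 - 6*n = c^3 + 5*c^2 + c*(-7*n^2 - 13*n + 2) - 6*n^3 - 26*n^2 - 32*n - 8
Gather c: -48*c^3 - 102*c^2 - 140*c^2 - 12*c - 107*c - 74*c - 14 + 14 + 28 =-48*c^3 - 242*c^2 - 193*c + 28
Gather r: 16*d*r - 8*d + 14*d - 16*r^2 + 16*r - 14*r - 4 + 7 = 6*d - 16*r^2 + r*(16*d + 2) + 3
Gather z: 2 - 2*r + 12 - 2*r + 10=24 - 4*r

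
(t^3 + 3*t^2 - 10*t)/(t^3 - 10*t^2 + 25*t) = (t^2 + 3*t - 10)/(t^2 - 10*t + 25)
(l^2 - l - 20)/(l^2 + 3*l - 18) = (l^2 - l - 20)/(l^2 + 3*l - 18)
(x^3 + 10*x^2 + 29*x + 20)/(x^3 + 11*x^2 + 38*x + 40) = (x + 1)/(x + 2)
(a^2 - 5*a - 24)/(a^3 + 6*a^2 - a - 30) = (a - 8)/(a^2 + 3*a - 10)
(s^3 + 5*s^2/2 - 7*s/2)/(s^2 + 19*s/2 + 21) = s*(s - 1)/(s + 6)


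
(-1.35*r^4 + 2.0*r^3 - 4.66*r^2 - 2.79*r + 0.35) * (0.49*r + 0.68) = -0.6615*r^5 + 0.0619999999999998*r^4 - 0.9234*r^3 - 4.5359*r^2 - 1.7257*r + 0.238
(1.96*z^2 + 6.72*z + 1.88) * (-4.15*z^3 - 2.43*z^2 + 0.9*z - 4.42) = -8.134*z^5 - 32.6508*z^4 - 22.3676*z^3 - 7.1836*z^2 - 28.0104*z - 8.3096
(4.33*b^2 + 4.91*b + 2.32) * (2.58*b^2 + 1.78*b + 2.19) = 11.1714*b^4 + 20.3752*b^3 + 24.2081*b^2 + 14.8825*b + 5.0808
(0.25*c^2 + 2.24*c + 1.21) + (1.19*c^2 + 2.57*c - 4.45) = 1.44*c^2 + 4.81*c - 3.24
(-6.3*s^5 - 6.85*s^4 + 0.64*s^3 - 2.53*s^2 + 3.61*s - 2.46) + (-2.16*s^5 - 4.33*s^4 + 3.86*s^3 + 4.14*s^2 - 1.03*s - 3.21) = -8.46*s^5 - 11.18*s^4 + 4.5*s^3 + 1.61*s^2 + 2.58*s - 5.67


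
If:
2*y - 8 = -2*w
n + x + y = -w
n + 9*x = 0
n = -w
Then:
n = -9/2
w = 9/2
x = 1/2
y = -1/2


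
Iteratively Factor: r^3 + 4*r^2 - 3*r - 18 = (r + 3)*(r^2 + r - 6) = (r + 3)^2*(r - 2)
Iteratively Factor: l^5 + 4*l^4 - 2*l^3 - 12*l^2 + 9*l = (l - 1)*(l^4 + 5*l^3 + 3*l^2 - 9*l) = (l - 1)*(l + 3)*(l^3 + 2*l^2 - 3*l) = (l - 1)*(l + 3)^2*(l^2 - l) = l*(l - 1)*(l + 3)^2*(l - 1)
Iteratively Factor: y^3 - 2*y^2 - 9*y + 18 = (y + 3)*(y^2 - 5*y + 6) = (y - 3)*(y + 3)*(y - 2)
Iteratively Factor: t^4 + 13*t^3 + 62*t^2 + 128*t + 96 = (t + 3)*(t^3 + 10*t^2 + 32*t + 32) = (t + 3)*(t + 4)*(t^2 + 6*t + 8) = (t + 3)*(t + 4)^2*(t + 2)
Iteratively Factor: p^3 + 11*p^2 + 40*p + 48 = (p + 3)*(p^2 + 8*p + 16) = (p + 3)*(p + 4)*(p + 4)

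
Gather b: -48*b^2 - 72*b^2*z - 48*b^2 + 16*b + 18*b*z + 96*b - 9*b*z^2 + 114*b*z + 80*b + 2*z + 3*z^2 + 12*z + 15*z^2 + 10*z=b^2*(-72*z - 96) + b*(-9*z^2 + 132*z + 192) + 18*z^2 + 24*z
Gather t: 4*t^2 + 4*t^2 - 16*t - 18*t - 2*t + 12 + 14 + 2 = 8*t^2 - 36*t + 28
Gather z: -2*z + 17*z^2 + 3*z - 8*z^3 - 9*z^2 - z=-8*z^3 + 8*z^2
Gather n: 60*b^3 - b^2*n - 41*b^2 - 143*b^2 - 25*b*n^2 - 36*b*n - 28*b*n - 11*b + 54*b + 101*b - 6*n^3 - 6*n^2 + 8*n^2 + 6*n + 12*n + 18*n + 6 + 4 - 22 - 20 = 60*b^3 - 184*b^2 + 144*b - 6*n^3 + n^2*(2 - 25*b) + n*(-b^2 - 64*b + 36) - 32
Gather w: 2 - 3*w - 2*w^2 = -2*w^2 - 3*w + 2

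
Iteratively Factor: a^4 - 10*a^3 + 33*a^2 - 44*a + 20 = (a - 1)*(a^3 - 9*a^2 + 24*a - 20) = (a - 5)*(a - 1)*(a^2 - 4*a + 4) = (a - 5)*(a - 2)*(a - 1)*(a - 2)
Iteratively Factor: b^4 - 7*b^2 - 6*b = (b + 1)*(b^3 - b^2 - 6*b) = (b + 1)*(b + 2)*(b^2 - 3*b) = (b - 3)*(b + 1)*(b + 2)*(b)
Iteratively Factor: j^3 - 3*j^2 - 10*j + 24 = (j - 4)*(j^2 + j - 6) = (j - 4)*(j - 2)*(j + 3)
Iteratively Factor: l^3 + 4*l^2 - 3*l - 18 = (l + 3)*(l^2 + l - 6) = (l + 3)^2*(l - 2)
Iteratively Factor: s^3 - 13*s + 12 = (s - 3)*(s^2 + 3*s - 4) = (s - 3)*(s + 4)*(s - 1)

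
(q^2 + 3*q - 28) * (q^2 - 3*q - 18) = q^4 - 55*q^2 + 30*q + 504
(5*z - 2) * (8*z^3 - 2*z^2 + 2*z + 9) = 40*z^4 - 26*z^3 + 14*z^2 + 41*z - 18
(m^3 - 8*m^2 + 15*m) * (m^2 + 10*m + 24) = m^5 + 2*m^4 - 41*m^3 - 42*m^2 + 360*m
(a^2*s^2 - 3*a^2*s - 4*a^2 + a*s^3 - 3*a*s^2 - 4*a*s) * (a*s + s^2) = a^3*s^3 - 3*a^3*s^2 - 4*a^3*s + 2*a^2*s^4 - 6*a^2*s^3 - 8*a^2*s^2 + a*s^5 - 3*a*s^4 - 4*a*s^3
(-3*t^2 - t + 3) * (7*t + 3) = -21*t^3 - 16*t^2 + 18*t + 9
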